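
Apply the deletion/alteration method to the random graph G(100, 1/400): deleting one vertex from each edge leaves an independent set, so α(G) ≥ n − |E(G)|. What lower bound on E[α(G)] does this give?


E[|E(G)|] = C(100, 2)·p = 4950 · (1/400) = 99/8.
E[α(G)] ≥ n − E[|E(G)|] = 100 − 99/8 = 701/8.
Numerically: ≈ 87.62500.
(This is only a lower bound; the true E[α(G)] may be larger.)

E[α(G)] ≥ 701/8 ≈ 87.62500.


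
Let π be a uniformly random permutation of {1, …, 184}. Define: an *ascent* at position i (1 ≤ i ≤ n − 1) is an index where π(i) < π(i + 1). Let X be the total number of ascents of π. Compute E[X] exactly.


Write X = Σ X_I over i = 1, …, 183, with X_I the indicator of one ascent.
There are 183 indicators.
For each fixed i, the pair (π(i), π(i+1)) is a uniformly random ordered pair of distinct values from {1, …, 184}; by symmetry P[π(i) < π(i+1)] = 1/2.
By linearity: E[X] = 183 · (1/2) = (184 − 1) · (1/2) = 183/2 ≈ 91.50000.

E[X] = 183/2 = 91.50000.


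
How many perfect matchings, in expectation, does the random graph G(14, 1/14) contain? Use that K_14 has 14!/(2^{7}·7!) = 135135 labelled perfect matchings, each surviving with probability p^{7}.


K_14 has 14!/(2^{7}·7!) = 135135 labelled perfect matchings.
For each such perfect matching H, let X_H = 1 if all 7 edges of H are present in G. Then P[X_H = 1] = p^{7} = (1/14)^{7} = 1/105413504.
By linearity of expectation: E[X] = Σ_H E[X_H] = 135135 · p^{7} = 135135 · 1/105413504 = 19305/15059072.
Numerically: E[X] ≈ 0.00128195.

E[X] = 135135 · (1/14)^{7} = 19305/15059072 ≈ 0.00128195.


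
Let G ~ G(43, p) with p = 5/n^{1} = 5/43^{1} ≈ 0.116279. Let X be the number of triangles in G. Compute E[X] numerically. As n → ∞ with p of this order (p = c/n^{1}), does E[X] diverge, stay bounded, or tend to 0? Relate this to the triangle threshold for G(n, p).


Number of potential triangles: C(43, 3) = 12341.
Each occurs with probability p³ ≈ (0.116279)³ ≈ 1.57218861e-03.
By linearity: E[X] = C(43, 3)·p³ ≈ 12341 · 1.57218861e-03 ≈ 19.402380.
Here α = 1, so p = 5/n is exactly at the triangle threshold p ~ 1/n. Asymptotically E[X] → c³/6 = 5³/6 = 125/6 ≈ 20.833333, a bounded constant. In this regime the triangle count is asymptotically Poisson(c³/6).

E[X] ≈ 19.402380; in regime p = Θ(1/n^{1}) E[X] stays bounded (at the triangle threshold p ~ 1/n).


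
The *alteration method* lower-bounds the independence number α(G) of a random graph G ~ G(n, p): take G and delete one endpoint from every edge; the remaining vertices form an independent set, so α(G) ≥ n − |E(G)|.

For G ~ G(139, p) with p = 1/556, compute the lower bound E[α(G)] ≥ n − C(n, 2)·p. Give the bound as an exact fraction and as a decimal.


E[|E(G)|] = C(139, 2)·p = 9591 · (1/556) = 69/4.
E[α(G)] ≥ n − E[|E(G)|] = 139 − 69/4 = 487/4.
Numerically: ≈ 121.750.
(This is only a lower bound; the true E[α(G)] may be larger.)

E[α(G)] ≥ 487/4 ≈ 121.750.


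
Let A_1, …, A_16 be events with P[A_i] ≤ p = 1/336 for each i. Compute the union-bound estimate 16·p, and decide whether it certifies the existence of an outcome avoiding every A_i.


Union bound: P[∪_{i=1}^{16} A_i] ≤ Σ_i P[A_i] ≤ 16·p = 16·(1/336) = 1/21.
Numerically: 1/21 ≈ 0.0476190.
Is 1/21 < 1? YES.
Since P[∪ A_i] ≤ 1/21 < 1, the complement has P[∩ A_i^c] ≥ 1 − 1/21 = 20/21 > 0, so some outcome avoids every A_i.

16·p = 1/21 ≈ 0.0476190; existence CERTIFIED by the union bound.


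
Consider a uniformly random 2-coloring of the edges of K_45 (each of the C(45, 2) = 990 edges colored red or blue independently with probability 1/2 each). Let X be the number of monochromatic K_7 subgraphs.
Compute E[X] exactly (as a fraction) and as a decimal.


Let X = Σ_S X_S over the C(45, 7) = 45379620 subsets S of size 7, where X_S = 1 if the K_7 on S is monochromatic.
For a fixed S, the K_7 on S has C(7, 2) = 21 edges. P[all 21 edges red] = (1/2)^21, and likewise for blue, so P[monochromatic] = 2·(1/2)^21 = 2^{1 − 21} = 1/1048576.
Summing: E[X] = C(45, 7) · 2^{1 − 21} = 45379620 · 1/1048576 = 11344905/262144.
Numerically: E[X] ≈ 43.2774.

E[X] = C(45,7)·2^(1−C(7,2)) = 11344905/262144 ≈ 43.2774.


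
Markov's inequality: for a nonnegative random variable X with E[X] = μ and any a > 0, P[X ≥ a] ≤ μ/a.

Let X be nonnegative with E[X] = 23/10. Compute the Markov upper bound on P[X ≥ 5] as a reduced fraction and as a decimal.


μ = E[X] = 23/10, a = 5.
Markov: P[X ≥ 5] ≤ μ/a = (23/10)/5 = 23/50.
Numerically: ≈ 0.460.
(Since a = 5 > μ = 2.300, the bound 23/50 is < 1 and informative.)

P[X ≥ 5] ≤ 23/50 ≈ 0.460.


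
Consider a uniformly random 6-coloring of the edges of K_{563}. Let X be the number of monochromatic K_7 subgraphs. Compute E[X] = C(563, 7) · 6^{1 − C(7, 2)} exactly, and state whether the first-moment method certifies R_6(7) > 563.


E[X] = C(563, 7) · 6^{1 − 21} = 3426622515769596 · 6^{−20} = 3426622515769596/3656158440062976.
As a reduced fraction: E[X] = 285551876314133/304679870005248 ≈ 0.9372194.
Is E[X] < 1? YES.
Since E[X] < 1, there exists a 6-coloring of K_{563} with no monochromatic K_7; hence R_6(7) > 563.

E[X] = 285551876314133/304679870005248 ≈ 0.9372194; E[X] < 1, so R_6(7) > 563.


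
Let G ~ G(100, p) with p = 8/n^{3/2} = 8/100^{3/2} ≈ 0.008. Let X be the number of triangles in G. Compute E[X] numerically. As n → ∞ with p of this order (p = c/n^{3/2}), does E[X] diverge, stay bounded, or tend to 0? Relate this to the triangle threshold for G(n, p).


Number of potential triangles: C(100, 3) = 161700.
Each occurs with probability p³ ≈ (0.008)³ ≈ 5.12000000e-07.
By linearity: E[X] = C(100, 3)·p³ ≈ 161700 · 5.12000000e-07 ≈ 0.082790.
Since α = 3/2 > 1, p = c/n^{3/2} = o(1/n) is below the triangle threshold p ~ 1/n. Asymptotically E[X] ~ (c³/6)·n^{3(1−α)} = (8³/6)·n^{-1.5} → 0, so by Markov's inequality G has no triangles w.h.p.

E[X] ≈ 0.082790; in regime p = Θ(1/n^{3/2}) E[X] tends to 0 (below the triangle threshold p ~ 1/n).


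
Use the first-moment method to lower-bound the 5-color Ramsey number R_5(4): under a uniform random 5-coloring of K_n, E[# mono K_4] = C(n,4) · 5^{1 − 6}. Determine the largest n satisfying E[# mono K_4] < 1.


We need C(n, 4) · 5^{1 − 6} < 1, i.e. C(n, 4) < 5^{6 − 1} = 3125.
Check values of n near the boundary:
  n = 12: C(12, 4) = 495; 495 < 3125? YES
  n = 13: C(13, 4) = 715; 715 < 3125? YES
  n = 14: C(14, 4) = 1001; 1001 < 3125? YES
  n = 15: C(15, 4) = 1365; 1365 < 3125? YES
  n = 16: C(16, 4) = 1820; 1820 < 3125? YES
  n = 17: C(17, 4) = 2380; 2380 < 3125? YES
  n = 18: C(18, 4) = 3060; 3060 < 3125? YES
  n = 19: C(19, 4) = 3876; 3876 < 3125? NO
  n = 20: C(20, 4) = 4845; 4845 < 3125? NO
The largest n with C(n, 4) < 3125 is n = 18 (where E[X] = 612/625 ≈ 0.9792). Hence R_5(4) > 18, i.e. R_5(4) ≥ 19.

Largest n = 18; hence R_5(4) > 18.


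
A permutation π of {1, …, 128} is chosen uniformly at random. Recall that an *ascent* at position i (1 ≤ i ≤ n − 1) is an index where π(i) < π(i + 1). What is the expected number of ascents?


Write X = Σ X_I over i = 1, …, 127, with X_I the indicator of one ascent.
There are 127 indicators.
For each fixed i, the pair (π(i), π(i+1)) is a uniformly random ordered pair of distinct values from {1, …, 128}; by symmetry P[π(i) < π(i+1)] = 1/2.
By linearity: E[X] = 127 · (1/2) = (128 − 1) · (1/2) = 127/2 ≈ 63.50000.

E[X] = 127/2 = 63.50000.


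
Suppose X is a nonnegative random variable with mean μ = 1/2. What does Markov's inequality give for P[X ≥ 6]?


μ = E[X] = 1/2, a = 6.
Markov: P[X ≥ 6] ≤ μ/a = (1/2)/6 = 1/12.
Numerically: ≈ 0.083333.
(Since a = 6 > μ = 0.500000, the bound 1/12 is < 1 and informative.)

P[X ≥ 6] ≤ 1/12 ≈ 0.083333.


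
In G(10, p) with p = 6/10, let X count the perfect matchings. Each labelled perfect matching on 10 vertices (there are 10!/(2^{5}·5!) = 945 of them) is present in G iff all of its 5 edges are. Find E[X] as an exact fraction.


K_10 has 10!/(2^{5}·5!) = 945 labelled perfect matchings.
For each such perfect matching H, let X_H = 1 if all 5 edges of H are present in G. Then P[X_H = 1] = p^{5} = (3/5)^{5} = 243/3125.
By linearity: E[X] = Σ_H E[X_H] = 945 · p^{5} = 945 · 243/3125 = 45927/625.
Numerically: E[X] ≈ 73.48.

E[X] = 945 · (3/5)^{5} = 45927/625 ≈ 73.48.


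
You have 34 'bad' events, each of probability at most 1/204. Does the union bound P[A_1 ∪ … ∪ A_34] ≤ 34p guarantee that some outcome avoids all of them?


Union bound: P[∪_{i=1}^{34} A_i] ≤ Σ_i P[A_i] ≤ 34·p = 34·(1/204) = 1/6.
Numerically: 1/6 ≈ 0.1666667.
Is 1/6 < 1? YES.
Since P[∪ A_i] ≤ 1/6 < 1, the complement has P[∩ A_i^c] ≥ 1 − 1/6 = 5/6 > 0, so some outcome avoids every A_i.

34·p = 1/6 ≈ 0.1666667; existence CERTIFIED by the union bound.


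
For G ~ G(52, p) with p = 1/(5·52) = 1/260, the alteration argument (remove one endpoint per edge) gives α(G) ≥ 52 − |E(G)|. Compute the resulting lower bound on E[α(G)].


E[|E(G)|] = C(52, 2)·p = 1326 · (1/260) = 51/10.
E[α(G)] ≥ n − E[|E(G)|] = 52 − 51/10 = 469/10.
Numerically: ≈ 46.900.
(This is only a lower bound; the true E[α(G)] may be larger.)

E[α(G)] ≥ 469/10 ≈ 46.900.


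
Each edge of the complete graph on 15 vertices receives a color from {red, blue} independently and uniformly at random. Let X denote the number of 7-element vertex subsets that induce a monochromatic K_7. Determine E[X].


Let X = Σ_S X_S over the C(15, 7) = 6435 subsets S of size 7, where X_S = 1 if the K_7 on S is monochromatic.
For a fixed S, the K_7 on S has C(7, 2) = 21 edges. P[all 21 edges red] = (1/2)^21, and likewise for blue, so P[monochromatic] = 2·(1/2)^21 = 2^{1 − 21} = 1/1048576.
Summing: E[X] = C(15, 7) · 2^{1 − 21} = 6435 · 1/1048576 = 6435/1048576.
Numerically: E[X] ≈ 0.0061.

E[X] = C(15,7)·2^(1−C(7,2)) = 6435/1048576 ≈ 0.0061.


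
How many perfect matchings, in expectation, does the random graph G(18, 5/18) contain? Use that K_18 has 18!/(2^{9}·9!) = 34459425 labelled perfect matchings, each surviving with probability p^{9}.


K_18 has 18!/(2^{9}·9!) = 34459425 labelled perfect matchings.
For each such perfect matching H, let X_H = 1 if all 9 edges of H are present in G. Then P[X_H = 1] = p^{9} = (5/18)^{9} = 1953125/198359290368.
Summing the indicators: E[X] = Σ_H E[X_H] = 34459425 · p^{9} = 34459425 · 1953125/198359290368 = 830908203125/2448880128.
Numerically: E[X] ≈ 339.3.

E[X] = 34459425 · (5/18)^{9} = 830908203125/2448880128 ≈ 339.3.


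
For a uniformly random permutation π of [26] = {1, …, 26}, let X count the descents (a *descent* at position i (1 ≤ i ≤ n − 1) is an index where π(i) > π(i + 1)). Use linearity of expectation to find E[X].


Write X = Σ X_I over i = 1, …, 25, with X_I the indicator of one descent.
There are 25 indicators.
For each fixed i, the pair (π(i), π(i+1)) is a uniformly random ordered pair of distinct values from {1, …, 26}; by symmetry P[π(i) > π(i+1)] = 1/2.
By linearity: E[X] = 25 · (1/2) = (26 − 1) · (1/2) = 25/2 ≈ 12.500.

E[X] = 25/2 = 12.500.


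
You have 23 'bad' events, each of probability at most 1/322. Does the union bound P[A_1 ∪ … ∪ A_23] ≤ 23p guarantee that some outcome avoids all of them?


Union bound: P[∪_{i=1}^{23} A_i] ≤ Σ_i P[A_i] ≤ 23·p = 23·(1/322) = 1/14.
Numerically: 1/14 ≈ 0.07143.
Is 1/14 < 1? YES.
Since P[∪ A_i] ≤ 1/14 < 1, the complement has P[∩ A_i^c] ≥ 1 − 1/14 = 13/14 > 0, so some outcome avoids every A_i.

23·p = 1/14 ≈ 0.07143; existence CERTIFIED by the union bound.


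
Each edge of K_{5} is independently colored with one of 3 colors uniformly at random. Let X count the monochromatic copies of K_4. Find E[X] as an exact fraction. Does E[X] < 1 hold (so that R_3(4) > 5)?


E[X] = C(5, 4) · 3^{1 − 6} = 5 · 3^{−5} = 5/243.
As a reduced fraction: E[X] = 5/243 ≈ 0.0205761.
Is E[X] < 1? YES.
Since E[X] < 1, there exists a 3-coloring of K_{5} with no monochromatic K_4; hence R_3(4) > 5.

E[X] = 5/243 ≈ 0.0205761; E[X] < 1, so R_3(4) > 5.


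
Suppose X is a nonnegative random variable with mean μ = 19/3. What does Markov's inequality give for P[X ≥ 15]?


μ = E[X] = 19/3, a = 15.
Markov: P[X ≥ 15] ≤ μ/a = (19/3)/15 = 19/45.
Numerically: ≈ 0.4222.
(Since a = 15 > μ = 6.3333, the bound 19/45 is < 1 and informative.)

P[X ≥ 15] ≤ 19/45 ≈ 0.4222.


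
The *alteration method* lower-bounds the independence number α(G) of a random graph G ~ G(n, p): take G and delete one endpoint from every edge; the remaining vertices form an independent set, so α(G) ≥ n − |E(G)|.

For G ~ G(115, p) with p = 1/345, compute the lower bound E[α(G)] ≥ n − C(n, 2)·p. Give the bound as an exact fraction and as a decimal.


E[|E(G)|] = C(115, 2)·p = 6555 · (1/345) = 19.
E[α(G)] ≥ n − E[|E(G)|] = 115 − 19 = 96.
Numerically: ≈ 96.0000.
(This is only a lower bound; the true E[α(G)] may be larger.)

E[α(G)] ≥ 96 ≈ 96.0000.


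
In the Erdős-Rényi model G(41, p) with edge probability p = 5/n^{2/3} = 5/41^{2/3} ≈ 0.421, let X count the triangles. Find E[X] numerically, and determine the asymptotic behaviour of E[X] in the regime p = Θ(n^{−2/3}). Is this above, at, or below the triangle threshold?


Number of potential triangles: C(41, 3) = 10660.
Each occurs with probability p³ ≈ (0.421)³ ≈ 7.43605e-02.
By linearity: E[X] = C(41, 3)·p³ ≈ 10660 · 7.43605e-02 ≈ 792.683.
Since α = 2/3 < 1, p = c/n^{2/3} ≫ 1/n is above the triangle threshold p ~ 1/n. Asymptotically E[X] ~ (c³/6)·n^{3(1−α)} = (5³/6)·n^{1} → ∞; triangles are abundant w.h.p.

E[X] ≈ 792.683; in regime p = Θ(1/n^{2/3}) E[X] diverges (above the triangle threshold p ~ 1/n).


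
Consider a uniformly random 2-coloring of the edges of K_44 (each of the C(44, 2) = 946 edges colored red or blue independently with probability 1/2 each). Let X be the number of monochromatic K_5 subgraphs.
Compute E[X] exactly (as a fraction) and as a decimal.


Let X = Σ_S X_S over the C(44, 5) = 1086008 subsets S of size 5, where X_S = 1 if the K_5 on S is monochromatic.
For a fixed S, the K_5 on S has C(5, 2) = 10 edges. P[all 10 edges red] = (1/2)^10, and likewise for blue, so P[monochromatic] = 2·(1/2)^10 = 2^{1 − 10} = 1/512.
By linearity: E[X] = C(44, 5) · 2^{1 − 10} = 1086008 · 1/512 = 135751/64.
Numerically: E[X] ≈ 2121.109.

E[X] = C(44,5)·2^(1−C(5,2)) = 135751/64 ≈ 2121.109.


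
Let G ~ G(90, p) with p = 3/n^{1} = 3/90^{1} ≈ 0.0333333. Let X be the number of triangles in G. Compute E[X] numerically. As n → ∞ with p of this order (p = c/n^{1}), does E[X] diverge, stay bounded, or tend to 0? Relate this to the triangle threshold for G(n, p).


Number of potential triangles: C(90, 3) = 117480.
Each occurs with probability p³ ≈ (0.0333333)³ ≈ 3.70370370e-05.
By linearity: E[X] = C(90, 3)·p³ ≈ 117480 · 3.70370370e-05 ≈ 4.351111.
Here α = 1, so p = 3/n is exactly at the triangle threshold p ~ 1/n. Asymptotically E[X] → c³/6 = 3³/6 = 9/2 ≈ 4.500000, a bounded constant. In this regime the triangle count is asymptotically Poisson(c³/6).

E[X] ≈ 4.351111; in regime p = Θ(1/n^{1}) E[X] stays bounded (at the triangle threshold p ~ 1/n).


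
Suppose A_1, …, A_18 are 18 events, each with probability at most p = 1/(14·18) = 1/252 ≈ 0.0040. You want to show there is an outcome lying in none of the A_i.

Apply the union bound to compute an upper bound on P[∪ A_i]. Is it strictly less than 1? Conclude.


Union bound: P[∪_{i=1}^{18} A_i] ≤ Σ_i P[A_i] ≤ 18·p = 18·(1/252) = 1/14.
Numerically: 1/14 ≈ 0.0714.
Is 1/14 < 1? YES.
Since P[∪ A_i] ≤ 1/14 < 1, the complement has P[∩ A_i^c] ≥ 1 − 1/14 = 13/14 > 0, so some outcome avoids every A_i.

18·p = 1/14 ≈ 0.0714; existence CERTIFIED by the union bound.


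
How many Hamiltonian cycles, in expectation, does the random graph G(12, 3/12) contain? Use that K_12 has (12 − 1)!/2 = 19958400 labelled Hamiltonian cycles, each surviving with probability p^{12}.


K_12 has (12 − 1)!/2 = 19958400 labelled Hamiltonian cycles.
For each such Hamiltonian cycle H, let X_H = 1 if all 12 edges of H are present in G. Then P[X_H = 1] = p^{12} = (1/4)^{12} = 1/16777216.
Summing the indicators: E[X] = Σ_H E[X_H] = 19958400 · p^{12} = 19958400 · 1/16777216 = 155925/131072.
Numerically: E[X] ≈ 1.18961.

E[X] = 19958400 · (1/4)^{12} = 155925/131072 ≈ 1.18961.


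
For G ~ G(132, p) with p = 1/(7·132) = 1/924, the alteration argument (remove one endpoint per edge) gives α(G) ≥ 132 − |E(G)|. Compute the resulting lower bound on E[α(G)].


E[|E(G)|] = C(132, 2)·p = 8646 · (1/924) = 131/14.
E[α(G)] ≥ n − E[|E(G)|] = 132 − 131/14 = 1717/14.
Numerically: ≈ 122.643.
(This is only a lower bound; the true E[α(G)] may be larger.)

E[α(G)] ≥ 1717/14 ≈ 122.643.


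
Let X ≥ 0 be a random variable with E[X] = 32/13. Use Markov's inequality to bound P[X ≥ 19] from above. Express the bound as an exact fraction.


μ = E[X] = 32/13, a = 19.
Markov: P[X ≥ 19] ≤ μ/a = (32/13)/19 = 32/247.
Numerically: ≈ 0.12955.
(Since a = 19 > μ = 2.46154, the bound 32/247 is < 1 and informative.)

P[X ≥ 19] ≤ 32/247 ≈ 0.12955.


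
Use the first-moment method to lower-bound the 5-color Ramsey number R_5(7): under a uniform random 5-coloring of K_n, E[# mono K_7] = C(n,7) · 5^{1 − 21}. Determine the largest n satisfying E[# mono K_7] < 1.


We need C(n, 7) · 5^{1 − 21} < 1, i.e. C(n, 7) < 5^{21 − 1} = 95367431640625.
Check values of n near the boundary:
  n = 334: C(334, 7) = 86359460961576; 86359460961576 < 95367431640625? YES
  n = 335: C(335, 7) = 88202498238195; 88202498238195 < 95367431640625? YES
  n = 336: C(336, 7) = 90079147136880; 90079147136880 < 95367431640625? YES
  n = 337: C(337, 7) = 91989916924632; 91989916924632 < 95367431640625? YES
  n = 338: C(338, 7) = 93935323022736; 93935323022736 < 95367431640625? YES
  n = 339: C(339, 7) = 95915887062372; 95915887062372 < 95367431640625? NO
The largest n with C(n, 7) < 95367431640625 is n = 338 (where E[X] = 93935323022736/95367431640625 ≈ 0.98498). Hence R_5(7) > 338, i.e. R_5(7) ≥ 339.

Largest n = 338; hence R_5(7) > 338.


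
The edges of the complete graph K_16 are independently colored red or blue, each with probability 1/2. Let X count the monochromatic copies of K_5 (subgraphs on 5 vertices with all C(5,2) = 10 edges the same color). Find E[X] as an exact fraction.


Let X = Σ_S X_S over the C(16, 5) = 4368 subsets S of size 5, where X_S = 1 if the K_5 on S is monochromatic.
For a fixed S, the K_5 on S has C(5, 2) = 10 edges. P[all 10 edges red] = (1/2)^10, and likewise for blue, so P[monochromatic] = 2·(1/2)^10 = 2^{1 − 10} = 1/512.
By linearity: E[X] = C(16, 5) · 2^{1 − 10} = 4368 · 1/512 = 273/32.
Numerically: E[X] ≈ 8.531250.

E[X] = C(16,5)·2^(1−C(5,2)) = 273/32 ≈ 8.531250.


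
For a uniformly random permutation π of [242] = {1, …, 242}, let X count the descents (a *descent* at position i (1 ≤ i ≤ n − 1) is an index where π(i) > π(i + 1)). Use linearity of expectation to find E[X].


Write X = Σ X_I over i = 1, …, 241, with X_I the indicator of one descent.
There are 241 indicators.
For each fixed i, the pair (π(i), π(i+1)) is a uniformly random ordered pair of distinct values from {1, …, 242}; by symmetry P[π(i) > π(i+1)] = 1/2.
By linearity: E[X] = 241 · (1/2) = (242 − 1) · (1/2) = 241/2 ≈ 120.500000.

E[X] = 241/2 = 120.500000.


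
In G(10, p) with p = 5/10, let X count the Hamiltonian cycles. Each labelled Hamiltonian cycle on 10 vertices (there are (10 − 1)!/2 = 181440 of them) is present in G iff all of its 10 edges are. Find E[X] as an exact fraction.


K_10 has (10 − 1)!/2 = 181440 labelled Hamiltonian cycles.
For each such Hamiltonian cycle H, let X_H = 1 if all 10 edges of H are present in G. Then P[X_H = 1] = p^{10} = (1/2)^{10} = 1/1024.
By linearity: E[X] = Σ_H E[X_H] = 181440 · p^{10} = 181440 · 1/1024 = 2835/16.
Numerically: E[X] ≈ 177.2.

E[X] = 181440 · (1/2)^{10} = 2835/16 ≈ 177.2.


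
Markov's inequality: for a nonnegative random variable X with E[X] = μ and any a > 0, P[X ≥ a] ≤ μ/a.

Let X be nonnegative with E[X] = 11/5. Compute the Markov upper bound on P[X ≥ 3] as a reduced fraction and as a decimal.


μ = E[X] = 11/5, a = 3.
Markov: P[X ≥ 3] ≤ μ/a = (11/5)/3 = 11/15.
Numerically: ≈ 0.733333.
(Since a = 3 > μ = 2.200000, the bound 11/15 is < 1 and informative.)

P[X ≥ 3] ≤ 11/15 ≈ 0.733333.


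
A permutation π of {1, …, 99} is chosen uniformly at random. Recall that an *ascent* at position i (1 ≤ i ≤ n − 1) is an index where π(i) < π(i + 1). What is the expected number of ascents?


Write X = Σ X_I over i = 1, …, 98, with X_I the indicator of one ascent.
There are 98 indicators.
For each fixed i, the pair (π(i), π(i+1)) is a uniformly random ordered pair of distinct values from {1, …, 99}; by symmetry P[π(i) < π(i+1)] = 1/2.
By linearity: E[X] = 98 · (1/2) = (99 − 1) · (1/2) = 49 ≈ 49.00000.

E[X] = 49 = 49.00000.


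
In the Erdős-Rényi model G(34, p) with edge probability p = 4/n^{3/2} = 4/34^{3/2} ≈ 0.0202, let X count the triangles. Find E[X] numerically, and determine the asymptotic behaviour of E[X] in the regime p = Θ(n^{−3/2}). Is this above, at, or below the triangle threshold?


Number of potential triangles: C(34, 3) = 5984.
Each occurs with probability p³ ≈ (0.0202)³ ≈ 8.21344e-06.
By linearity: E[X] = C(34, 3)·p³ ≈ 5984 · 8.21344e-06 ≈ 0.049.
Since α = 3/2 > 1, p = c/n^{3/2} = o(1/n) is below the triangle threshold p ~ 1/n. Asymptotically E[X] ~ (c³/6)·n^{3(1−α)} = (4³/6)·n^{-1.5} → 0, so by Markov's inequality G has no triangles w.h.p.

E[X] ≈ 0.049; in regime p = Θ(1/n^{3/2}) E[X] tends to 0 (below the triangle threshold p ~ 1/n).


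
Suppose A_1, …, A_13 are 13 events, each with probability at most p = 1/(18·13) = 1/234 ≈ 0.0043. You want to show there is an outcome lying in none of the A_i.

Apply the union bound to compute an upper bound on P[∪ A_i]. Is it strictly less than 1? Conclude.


Union bound: P[∪_{i=1}^{13} A_i] ≤ Σ_i P[A_i] ≤ 13·p = 13·(1/234) = 1/18.
Numerically: 1/18 ≈ 0.0556.
Is 1/18 < 1? YES.
Since P[∪ A_i] ≤ 1/18 < 1, the complement has P[∩ A_i^c] ≥ 1 − 1/18 = 17/18 > 0, so some outcome avoids every A_i.

13·p = 1/18 ≈ 0.0556; existence CERTIFIED by the union bound.


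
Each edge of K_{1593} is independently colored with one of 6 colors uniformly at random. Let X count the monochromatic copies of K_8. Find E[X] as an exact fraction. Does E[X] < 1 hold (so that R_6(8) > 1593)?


E[X] = C(1593, 8) · 6^{1 − 28} = 1010555394551193970323 · 6^{−27} = 1010555394551193970323/1023490369077469249536.
As a reduced fraction: E[X] = 37427977575970147049/37907050706572935168 ≈ 0.987362.
Is E[X] < 1? YES.
Since E[X] < 1, there exists a 6-coloring of K_{1593} with no monochromatic K_8; hence R_6(8) > 1593.

E[X] = 37427977575970147049/37907050706572935168 ≈ 0.987362; E[X] < 1, so R_6(8) > 1593.


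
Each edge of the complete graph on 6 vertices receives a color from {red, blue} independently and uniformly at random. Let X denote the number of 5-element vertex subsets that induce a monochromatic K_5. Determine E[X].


Let X = Σ_S X_S over the C(6, 5) = 6 subsets S of size 5, where X_S = 1 if the K_5 on S is monochromatic.
For a fixed S, the K_5 on S has C(5, 2) = 10 edges. P[all 10 edges red] = (1/2)^10, and likewise for blue, so P[monochromatic] = 2·(1/2)^10 = 2^{1 − 10} = 1/512.
Summing: E[X] = C(6, 5) · 2^{1 − 10} = 6 · 1/512 = 3/256.
Numerically: E[X] ≈ 0.01172.

E[X] = C(6,5)·2^(1−C(5,2)) = 3/256 ≈ 0.01172.


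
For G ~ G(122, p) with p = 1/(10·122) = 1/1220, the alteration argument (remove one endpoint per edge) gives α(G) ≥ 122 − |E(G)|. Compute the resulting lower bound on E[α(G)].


E[|E(G)|] = C(122, 2)·p = 7381 · (1/1220) = 121/20.
E[α(G)] ≥ n − E[|E(G)|] = 122 − 121/20 = 2319/20.
Numerically: ≈ 115.950000.
(This is only a lower bound; the true E[α(G)] may be larger.)

E[α(G)] ≥ 2319/20 ≈ 115.950000.


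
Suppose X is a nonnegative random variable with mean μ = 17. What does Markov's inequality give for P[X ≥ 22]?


μ = E[X] = 17, a = 22.
Markov: P[X ≥ 22] ≤ μ/a = (17)/22 = 17/22.
Numerically: ≈ 0.77273.
(Since a = 22 > μ = 17.00000, the bound 17/22 is < 1 and informative.)

P[X ≥ 22] ≤ 17/22 ≈ 0.77273.


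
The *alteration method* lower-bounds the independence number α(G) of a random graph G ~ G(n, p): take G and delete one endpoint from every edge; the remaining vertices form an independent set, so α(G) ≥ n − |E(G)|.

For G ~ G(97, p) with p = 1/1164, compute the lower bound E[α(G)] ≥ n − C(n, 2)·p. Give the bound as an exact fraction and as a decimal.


E[|E(G)|] = C(97, 2)·p = 4656 · (1/1164) = 4.
E[α(G)] ≥ n − E[|E(G)|] = 97 − 4 = 93.
Numerically: ≈ 93.000000.
(This is only a lower bound; the true E[α(G)] may be larger.)

E[α(G)] ≥ 93 ≈ 93.000000.


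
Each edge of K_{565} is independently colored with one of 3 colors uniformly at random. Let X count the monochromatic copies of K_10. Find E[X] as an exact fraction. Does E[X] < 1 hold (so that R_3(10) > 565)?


E[X] = C(565, 10) · 3^{1 − 45} = 843210704398024361828 · 3^{−44} = 843210704398024361828/984770902183611232881.
As a reduced fraction: E[X] = 843210704398024361828/984770902183611232881 ≈ 0.856.
Is E[X] < 1? YES.
Since E[X] < 1, there exists a 3-coloring of K_{565} with no monochromatic K_10; hence R_3(10) > 565.

E[X] = 843210704398024361828/984770902183611232881 ≈ 0.856; E[X] < 1, so R_3(10) > 565.


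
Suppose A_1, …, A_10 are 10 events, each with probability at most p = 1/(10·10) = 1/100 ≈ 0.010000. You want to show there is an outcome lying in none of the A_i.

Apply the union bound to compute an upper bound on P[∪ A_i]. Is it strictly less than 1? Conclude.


Union bound: P[∪_{i=1}^{10} A_i] ≤ Σ_i P[A_i] ≤ 10·p = 10·(1/100) = 1/10.
Numerically: 1/10 ≈ 0.100000.
Is 1/10 < 1? YES.
Since P[∪ A_i] ≤ 1/10 < 1, the complement has P[∩ A_i^c] ≥ 1 − 1/10 = 9/10 > 0, so some outcome avoids every A_i.

10·p = 1/10 ≈ 0.100000; existence CERTIFIED by the union bound.


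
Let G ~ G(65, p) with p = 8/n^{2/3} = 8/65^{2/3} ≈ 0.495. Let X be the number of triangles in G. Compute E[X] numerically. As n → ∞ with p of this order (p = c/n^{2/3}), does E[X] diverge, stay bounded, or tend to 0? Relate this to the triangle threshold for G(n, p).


Number of potential triangles: C(65, 3) = 43680.
Each occurs with probability p³ ≈ (0.495)³ ≈ 1.21183e-01.
By linearity: E[X] = C(65, 3)·p³ ≈ 43680 · 1.21183e-01 ≈ 5293.292.
Since α = 2/3 < 1, p = c/n^{2/3} ≫ 1/n is above the triangle threshold p ~ 1/n. Asymptotically E[X] ~ (c³/6)·n^{3(1−α)} = (8³/6)·n^{1} → ∞; triangles are abundant w.h.p.

E[X] ≈ 5293.292; in regime p = Θ(1/n^{2/3}) E[X] diverges (above the triangle threshold p ~ 1/n).


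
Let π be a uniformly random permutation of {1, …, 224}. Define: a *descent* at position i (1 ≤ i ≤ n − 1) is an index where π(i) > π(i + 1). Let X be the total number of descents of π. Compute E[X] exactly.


Write X = Σ X_I over i = 1, …, 223, with X_I the indicator of one descent.
There are 223 indicators.
For each fixed i, the pair (π(i), π(i+1)) is a uniformly random ordered pair of distinct values from {1, …, 224}; by symmetry P[π(i) > π(i+1)] = 1/2.
By linearity: E[X] = 223 · (1/2) = (224 − 1) · (1/2) = 223/2 ≈ 111.500000.

E[X] = 223/2 = 111.500000.


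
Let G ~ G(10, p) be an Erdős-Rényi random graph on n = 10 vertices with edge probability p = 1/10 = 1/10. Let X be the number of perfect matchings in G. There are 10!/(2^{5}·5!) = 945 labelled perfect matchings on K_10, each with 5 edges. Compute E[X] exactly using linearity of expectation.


K_10 has 10!/(2^{5}·5!) = 945 labelled perfect matchings.
For each such perfect matching H, let X_H = 1 if all 5 edges of H are present in G. Then P[X_H = 1] = p^{5} = (1/10)^{5} = 1/100000.
By linearity: E[X] = Σ_H E[X_H] = 945 · p^{5} = 945 · 1/100000 = 189/20000.
Numerically: E[X] ≈ 0.00945.

E[X] = 945 · (1/10)^{5} = 189/20000 ≈ 0.00945.


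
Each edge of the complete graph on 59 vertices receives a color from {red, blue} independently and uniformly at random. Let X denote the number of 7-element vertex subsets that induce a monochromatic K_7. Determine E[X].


Let X = Σ_S X_S over the C(59, 7) = 341149446 subsets S of size 7, where X_S = 1 if the K_7 on S is monochromatic.
For a fixed S, the K_7 on S has C(7, 2) = 21 edges. P[all 21 edges red] = (1/2)^21, and likewise for blue, so P[monochromatic] = 2·(1/2)^21 = 2^{1 − 21} = 1/1048576.
By linearity: E[X] = C(59, 7) · 2^{1 − 21} = 341149446 · 1/1048576 = 170574723/524288.
Numerically: E[X] ≈ 325.345.

E[X] = C(59,7)·2^(1−C(7,2)) = 170574723/524288 ≈ 325.345.


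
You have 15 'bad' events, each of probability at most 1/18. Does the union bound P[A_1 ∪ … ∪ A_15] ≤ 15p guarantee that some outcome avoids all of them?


Union bound: P[∪_{i=1}^{15} A_i] ≤ Σ_i P[A_i] ≤ 15·p = 15·(1/18) = 5/6.
Numerically: 5/6 ≈ 0.83333.
Is 5/6 < 1? YES.
Since P[∪ A_i] ≤ 5/6 < 1, the complement has P[∩ A_i^c] ≥ 1 − 5/6 = 1/6 > 0, so some outcome avoids every A_i.

15·p = 5/6 ≈ 0.83333; existence CERTIFIED by the union bound.


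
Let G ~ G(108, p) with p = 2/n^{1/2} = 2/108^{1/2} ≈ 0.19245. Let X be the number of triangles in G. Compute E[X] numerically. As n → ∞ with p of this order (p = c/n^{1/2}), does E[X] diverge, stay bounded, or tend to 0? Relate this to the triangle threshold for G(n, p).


Number of potential triangles: C(108, 3) = 204156.
Each occurs with probability p³ ≈ (0.19245)³ ≈ 7.1277811e-03.
By linearity: E[X] = C(108, 3)·p³ ≈ 204156 · 7.1277811e-03 ≈ 1455.17928.
Since α = 1/2 < 1, p = c/n^{1/2} ≫ 1/n is above the triangle threshold p ~ 1/n. Asymptotically E[X] ~ (c³/6)·n^{3(1−α)} = (2³/6)·n^{1.5} → ∞; triangles are abundant w.h.p.

E[X] ≈ 1455.17928; in regime p = Θ(1/n^{1/2}) E[X] diverges (above the triangle threshold p ~ 1/n).


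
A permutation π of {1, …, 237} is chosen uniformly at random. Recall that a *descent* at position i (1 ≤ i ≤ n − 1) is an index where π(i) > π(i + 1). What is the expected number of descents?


Write X = Σ X_I over i = 1, …, 236, with X_I the indicator of one descent.
There are 236 indicators.
For each fixed i, the pair (π(i), π(i+1)) is a uniformly random ordered pair of distinct values from {1, …, 237}; by symmetry P[π(i) > π(i+1)] = 1/2.
By linearity: E[X] = 236 · (1/2) = (237 − 1) · (1/2) = 118 ≈ 118.00000.

E[X] = 118 = 118.00000.


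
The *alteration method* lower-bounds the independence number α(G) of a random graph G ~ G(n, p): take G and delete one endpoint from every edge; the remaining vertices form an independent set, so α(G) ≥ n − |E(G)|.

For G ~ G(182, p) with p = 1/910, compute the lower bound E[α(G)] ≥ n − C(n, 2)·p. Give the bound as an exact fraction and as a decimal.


E[|E(G)|] = C(182, 2)·p = 16471 · (1/910) = 181/10.
E[α(G)] ≥ n − E[|E(G)|] = 182 − 181/10 = 1639/10.
Numerically: ≈ 163.900.
(This is only a lower bound; the true E[α(G)] may be larger.)

E[α(G)] ≥ 1639/10 ≈ 163.900.


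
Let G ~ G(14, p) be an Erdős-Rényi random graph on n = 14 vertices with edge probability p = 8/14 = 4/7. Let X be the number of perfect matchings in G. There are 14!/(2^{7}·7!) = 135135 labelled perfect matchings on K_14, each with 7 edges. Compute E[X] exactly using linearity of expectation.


K_14 has 14!/(2^{7}·7!) = 135135 labelled perfect matchings.
For each such perfect matching H, let X_H = 1 if all 7 edges of H are present in G. Then P[X_H = 1] = p^{7} = (4/7)^{7} = 16384/823543.
Summing the indicators: E[X] = Σ_H E[X_H] = 135135 · p^{7} = 135135 · 16384/823543 = 316293120/117649.
Numerically: E[X] ≈ 2688.45.

E[X] = 135135 · (4/7)^{7} = 316293120/117649 ≈ 2688.45.


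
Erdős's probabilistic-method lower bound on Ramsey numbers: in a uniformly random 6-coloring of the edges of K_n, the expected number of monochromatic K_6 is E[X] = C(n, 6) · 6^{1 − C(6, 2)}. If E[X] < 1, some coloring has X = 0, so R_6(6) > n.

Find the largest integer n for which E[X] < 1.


We need C(n, 6) · 6^{1 − 15} < 1, i.e. C(n, 6) < 6^{15 − 1} = 78364164096.
Check values of n near the boundary:
  n = 194: C(194, 6) = 68482017072; 68482017072 < 78364164096? YES
  n = 195: C(195, 6) = 70656049360; 70656049360 < 78364164096? YES
  n = 196: C(196, 6) = 72887293024; 72887293024 < 78364164096? YES
  n = 197: C(197, 6) = 75176946208; 75176946208 < 78364164096? YES
  n = 198: C(198, 6) = 77526225777; 77526225777 < 78364164096? YES
  n = 199: C(199, 6) = 79936367511; 79936367511 < 78364164096? NO
  n = 200: C(200, 6) = 82408626300; 82408626300 < 78364164096? NO
The largest n with C(n, 6) < 78364164096 is n = 198 (where E[X] = 25842075259/26121388032 ≈ 0.98931). Hence R_6(6) > 198, i.e. R_6(6) ≥ 199.

Largest n = 198; hence R_6(6) > 198.


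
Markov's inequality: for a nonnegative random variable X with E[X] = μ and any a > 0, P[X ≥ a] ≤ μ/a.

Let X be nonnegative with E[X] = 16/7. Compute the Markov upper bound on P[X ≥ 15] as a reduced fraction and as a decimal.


μ = E[X] = 16/7, a = 15.
Markov: P[X ≥ 15] ≤ μ/a = (16/7)/15 = 16/105.
Numerically: ≈ 0.152381.
(Since a = 15 > μ = 2.285714, the bound 16/105 is < 1 and informative.)

P[X ≥ 15] ≤ 16/105 ≈ 0.152381.


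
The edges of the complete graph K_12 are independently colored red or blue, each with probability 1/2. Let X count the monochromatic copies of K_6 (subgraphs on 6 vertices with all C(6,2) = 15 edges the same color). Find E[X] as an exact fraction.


Let X = Σ_S X_S over the C(12, 6) = 924 subsets S of size 6, where X_S = 1 if the K_6 on S is monochromatic.
For a fixed S, the K_6 on S has C(6, 2) = 15 edges. P[all 15 edges red] = (1/2)^15, and likewise for blue, so P[monochromatic] = 2·(1/2)^15 = 2^{1 − 15} = 1/16384.
Summing: E[X] = C(12, 6) · 2^{1 − 15} = 924 · 1/16384 = 231/4096.
Numerically: E[X] ≈ 0.05640.

E[X] = C(12,6)·2^(1−C(6,2)) = 231/4096 ≈ 0.05640.


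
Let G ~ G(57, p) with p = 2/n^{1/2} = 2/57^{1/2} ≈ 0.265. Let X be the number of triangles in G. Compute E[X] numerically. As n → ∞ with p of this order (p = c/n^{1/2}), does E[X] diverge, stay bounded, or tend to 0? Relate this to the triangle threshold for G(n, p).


Number of potential triangles: C(57, 3) = 29260.
Each occurs with probability p³ ≈ (0.265)³ ≈ 1.85899e-02.
By linearity: E[X] = C(57, 3)·p³ ≈ 29260 · 1.85899e-02 ≈ 543.941.
Since α = 1/2 < 1, p = c/n^{1/2} ≫ 1/n is above the triangle threshold p ~ 1/n. Asymptotically E[X] ~ (c³/6)·n^{3(1−α)} = (2³/6)·n^{1.5} → ∞; triangles are abundant w.h.p.

E[X] ≈ 543.941; in regime p = Θ(1/n^{1/2}) E[X] diverges (above the triangle threshold p ~ 1/n).


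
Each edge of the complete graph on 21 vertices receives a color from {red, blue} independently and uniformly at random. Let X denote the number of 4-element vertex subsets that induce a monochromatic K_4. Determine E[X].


Let X = Σ_S X_S over the C(21, 4) = 5985 subsets S of size 4, where X_S = 1 if the K_4 on S is monochromatic.
For a fixed S, the K_4 on S has C(4, 2) = 6 edges. P[all 6 edges red] = (1/2)^6, and likewise for blue, so P[monochromatic] = 2·(1/2)^6 = 2^{1 − 6} = 1/32.
By linearity of expectation: E[X] = C(21, 4) · 2^{1 − 6} = 5985 · 1/32 = 5985/32.
Numerically: E[X] ≈ 187.03125.

E[X] = C(21,4)·2^(1−C(4,2)) = 5985/32 ≈ 187.03125.


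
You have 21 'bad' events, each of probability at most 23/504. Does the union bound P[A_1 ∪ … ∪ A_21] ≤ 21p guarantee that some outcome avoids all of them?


Union bound: P[∪_{i=1}^{21} A_i] ≤ Σ_i P[A_i] ≤ 21·p = 21·(23/504) = 23/24.
Numerically: 23/24 ≈ 0.9583333.
Is 23/24 < 1? YES.
Since P[∪ A_i] ≤ 23/24 < 1, the complement has P[∩ A_i^c] ≥ 1 − 23/24 = 1/24 > 0, so some outcome avoids every A_i.

21·p = 23/24 ≈ 0.9583333; existence CERTIFIED by the union bound.


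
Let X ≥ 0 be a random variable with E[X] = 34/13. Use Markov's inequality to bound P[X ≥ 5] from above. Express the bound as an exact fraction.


μ = E[X] = 34/13, a = 5.
Markov: P[X ≥ 5] ≤ μ/a = (34/13)/5 = 34/65.
Numerically: ≈ 0.523.
(Since a = 5 > μ = 2.615, the bound 34/65 is < 1 and informative.)

P[X ≥ 5] ≤ 34/65 ≈ 0.523.


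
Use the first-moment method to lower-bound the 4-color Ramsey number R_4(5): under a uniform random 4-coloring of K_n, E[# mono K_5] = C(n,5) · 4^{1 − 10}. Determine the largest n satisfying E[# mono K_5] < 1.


We need C(n, 5) · 4^{1 − 10} < 1, i.e. C(n, 5) < 4^{10 − 1} = 262144.
Check values of n near the boundary:
  n = 27: C(27, 5) = 80730; 80730 < 262144? YES
  n = 28: C(28, 5) = 98280; 98280 < 262144? YES
  n = 29: C(29, 5) = 118755; 118755 < 262144? YES
  n = 30: C(30, 5) = 142506; 142506 < 262144? YES
  n = 31: C(31, 5) = 169911; 169911 < 262144? YES
  n = 32: C(32, 5) = 201376; 201376 < 262144? YES
  n = 33: C(33, 5) = 237336; 237336 < 262144? YES
  n = 34: C(34, 5) = 278256; 278256 < 262144? NO
The largest n with C(n, 5) < 262144 is n = 33 (where E[X] = 29667/32768 ≈ 0.9053650). Hence R_4(5) > 33, i.e. R_4(5) ≥ 34.

Largest n = 33; hence R_4(5) > 33.


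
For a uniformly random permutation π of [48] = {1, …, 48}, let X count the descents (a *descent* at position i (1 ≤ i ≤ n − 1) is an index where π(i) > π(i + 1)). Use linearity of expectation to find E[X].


Write X = Σ X_I over i = 1, …, 47, with X_I the indicator of one descent.
There are 47 indicators.
For each fixed i, the pair (π(i), π(i+1)) is a uniformly random ordered pair of distinct values from {1, …, 48}; by symmetry P[π(i) > π(i+1)] = 1/2.
By linearity: E[X] = 47 · (1/2) = (48 − 1) · (1/2) = 47/2 ≈ 23.5000.

E[X] = 47/2 = 23.5000.


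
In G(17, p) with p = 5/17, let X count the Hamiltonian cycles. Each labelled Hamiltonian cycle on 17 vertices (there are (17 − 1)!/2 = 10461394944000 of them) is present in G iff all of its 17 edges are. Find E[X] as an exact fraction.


K_17 has (17 − 1)!/2 = 10461394944000 labelled Hamiltonian cycles.
For each such Hamiltonian cycle H, let X_H = 1 if all 17 edges of H are present in G. Then P[X_H = 1] = p^{17} = (5/17)^{17} = 762939453125/827240261886336764177.
By linearity of expectation: E[X] = Σ_H E[X_H] = 10461394944000 · p^{17} = 10461394944000 · 762939453125/827240261886336764177 = 7981410937500000000000000/827240261886336764177.
Numerically: E[X] ≈ 9648.2.

E[X] = 10461394944000 · (5/17)^{17} = 7981410937500000000000000/827240261886336764177 ≈ 9648.2.


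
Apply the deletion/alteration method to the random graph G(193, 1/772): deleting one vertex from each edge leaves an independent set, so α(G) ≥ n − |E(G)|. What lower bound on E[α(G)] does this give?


E[|E(G)|] = C(193, 2)·p = 18528 · (1/772) = 24.
E[α(G)] ≥ n − E[|E(G)|] = 193 − 24 = 169.
Numerically: ≈ 169.0000.
(This is only a lower bound; the true E[α(G)] may be larger.)

E[α(G)] ≥ 169 ≈ 169.0000.


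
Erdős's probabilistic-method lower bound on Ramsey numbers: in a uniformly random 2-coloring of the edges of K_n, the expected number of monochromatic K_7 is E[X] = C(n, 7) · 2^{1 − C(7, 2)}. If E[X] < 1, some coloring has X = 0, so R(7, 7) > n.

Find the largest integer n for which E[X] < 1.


We need C(n, 7) · 2^{1 − 21} < 1, i.e. C(n, 7) < 2^{21 − 1} = 1048576.
Check values of n near the boundary:
  n = 23: C(23, 7) = 245157; 245157 < 1048576? YES
  n = 24: C(24, 7) = 346104; 346104 < 1048576? YES
  n = 25: C(25, 7) = 480700; 480700 < 1048576? YES
  n = 26: C(26, 7) = 657800; 657800 < 1048576? YES
  n = 27: C(27, 7) = 888030; 888030 < 1048576? YES
  n = 28: C(28, 7) = 1184040; 1184040 < 1048576? NO
The largest n with C(n, 7) < 1048576 is n = 27 (where E[X] = 444015/524288 ≈ 0.8468914). Hence R(7, 7) > 27, i.e. R(7, 7) ≥ 28.

Largest n = 27; hence R(7, 7) > 27.
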